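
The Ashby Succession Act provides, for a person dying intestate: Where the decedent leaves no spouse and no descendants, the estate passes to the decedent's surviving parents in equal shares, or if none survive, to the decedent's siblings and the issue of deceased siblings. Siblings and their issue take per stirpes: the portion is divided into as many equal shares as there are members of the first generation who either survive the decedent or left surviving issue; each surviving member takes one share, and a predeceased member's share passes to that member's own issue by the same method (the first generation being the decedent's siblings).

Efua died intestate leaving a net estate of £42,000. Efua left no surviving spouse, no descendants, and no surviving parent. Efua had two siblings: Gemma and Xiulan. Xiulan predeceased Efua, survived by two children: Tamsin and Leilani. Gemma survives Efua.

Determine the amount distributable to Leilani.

The entire £42,000 passes to the siblings and their issue.
That amount (£42,000) is divided into 2 shares of £21,000: Gemma takes £21,000; Xiulan's £21,000 share passes to Xiulan's issue.
Xiulan's share (£21,000) is divided into 2 shares of £10,500: Tamsin and Leilani each take £10,500.

Leilani receives £10,500.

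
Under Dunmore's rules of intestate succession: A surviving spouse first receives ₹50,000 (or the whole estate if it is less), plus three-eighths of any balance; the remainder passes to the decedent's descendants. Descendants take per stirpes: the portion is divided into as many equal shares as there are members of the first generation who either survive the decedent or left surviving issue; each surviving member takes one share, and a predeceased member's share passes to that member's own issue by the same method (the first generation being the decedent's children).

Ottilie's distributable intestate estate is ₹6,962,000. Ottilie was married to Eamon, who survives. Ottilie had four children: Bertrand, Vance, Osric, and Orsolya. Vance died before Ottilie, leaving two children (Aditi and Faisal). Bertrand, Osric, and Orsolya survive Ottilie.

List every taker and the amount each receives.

Eamon first takes ₹50,000, leaving a balance of ₹6,912,000. Eamon then takes three-eighths of the balance (₹2,592,000), for a total of ₹2,642,000. The remaining ₹4,320,000 passes to the descendants.
The descendants' portion (₹4,320,000) is divided into 4 shares of ₹1,080,000: Bertrand, Osric, and Orsolya each take ₹1,080,000; Vance's ₹1,080,000 share passes to Vance's issue.
Vance's share (₹1,080,000) is divided into 2 shares of ₹540,000: Aditi and Faisal each take ₹540,000.

Eamon: ₹2,642,000; Bertrand: ₹1,080,000; Aditi: ₹540,000; Faisal: ₹540,000; Osric: ₹1,080,000; Orsolya: ₹1,080,000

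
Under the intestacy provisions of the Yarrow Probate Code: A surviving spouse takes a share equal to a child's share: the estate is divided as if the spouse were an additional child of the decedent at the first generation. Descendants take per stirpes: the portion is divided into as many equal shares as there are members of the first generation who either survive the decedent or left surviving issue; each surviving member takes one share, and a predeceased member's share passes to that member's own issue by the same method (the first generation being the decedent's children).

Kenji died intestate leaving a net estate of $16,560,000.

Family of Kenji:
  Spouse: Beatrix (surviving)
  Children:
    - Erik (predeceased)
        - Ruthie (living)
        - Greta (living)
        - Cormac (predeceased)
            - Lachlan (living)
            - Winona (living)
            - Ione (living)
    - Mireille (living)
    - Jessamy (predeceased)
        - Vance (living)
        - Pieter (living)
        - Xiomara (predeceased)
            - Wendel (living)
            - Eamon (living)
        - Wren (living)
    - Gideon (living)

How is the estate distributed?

Beatrix: $3,312,000; Ruthie: $1,104,000; Greta: $1,104,000; Lachlan: $368,000; Winona: $368,000; Ione: $368,000; Mireille: $3,312,000; Vance: $828,000; Pieter: $828,000; Wendel: $414,000; Eamon: $414,000; Wren: $828,000; Gideon: $3,312,000

The spouse counts as an additional share at the children's level, so there are 5 primary shares of $3,312,000. Beatrix takes one such share ($3,312,000).
The children's combined portion ($13,248,000) is divided into 4 shares of $3,312,000: Mireille and Gideon each take $3,312,000; Erik's $3,312,000 share passes to Erik's issue; Jessamy's $3,312,000 share passes to Jessamy's issue.
Erik's share ($3,312,000) is divided into 3 shares of $1,104,000: Ruthie and Greta each take $1,104,000; Cormac's $1,104,000 share passes to Cormac's issue.
Cormac's share ($1,104,000) is divided into 3 shares of $368,000: Lachlan, Winona, and Ione each take $368,000.
Jessamy's share ($3,312,000) is divided into 4 shares of $828,000: Vance, Pieter, and Wren each take $828,000; Xiomara's $828,000 share passes to Xiomara's issue.
Xiomara's share ($828,000) is divided into 2 shares of $414,000: Wendel and Eamon each take $414,000.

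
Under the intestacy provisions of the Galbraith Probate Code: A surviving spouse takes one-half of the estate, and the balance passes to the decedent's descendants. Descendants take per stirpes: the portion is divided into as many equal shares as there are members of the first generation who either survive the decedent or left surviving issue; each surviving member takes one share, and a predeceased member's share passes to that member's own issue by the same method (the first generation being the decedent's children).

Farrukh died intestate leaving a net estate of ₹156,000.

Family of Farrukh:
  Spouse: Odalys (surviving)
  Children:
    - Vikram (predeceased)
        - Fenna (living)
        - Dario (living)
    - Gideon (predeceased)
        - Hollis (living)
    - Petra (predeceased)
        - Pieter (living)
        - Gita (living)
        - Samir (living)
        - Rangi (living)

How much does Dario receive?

Dario receives ₹13,000.

Odalys takes one-half of ₹156,000 = ₹78,000. The remaining ₹78,000 passes to the descendants.
The descendants' portion (₹78,000) is divided into 3 shares of ₹26,000: Vikram's ₹26,000 share passes to Vikram's issue; Gideon's ₹26,000 share passes to Gideon's issue; Petra's ₹26,000 share passes to Petra's issue.
Vikram's share (₹26,000) is divided into 2 shares of ₹13,000: Fenna and Dario each take ₹13,000.
Gideon's share (₹26,000) passes entirely to Hollis.
Petra's share (₹26,000) is divided into 4 shares of ₹6,500: Pieter, Gita, Samir, and Rangi each take ₹6,500.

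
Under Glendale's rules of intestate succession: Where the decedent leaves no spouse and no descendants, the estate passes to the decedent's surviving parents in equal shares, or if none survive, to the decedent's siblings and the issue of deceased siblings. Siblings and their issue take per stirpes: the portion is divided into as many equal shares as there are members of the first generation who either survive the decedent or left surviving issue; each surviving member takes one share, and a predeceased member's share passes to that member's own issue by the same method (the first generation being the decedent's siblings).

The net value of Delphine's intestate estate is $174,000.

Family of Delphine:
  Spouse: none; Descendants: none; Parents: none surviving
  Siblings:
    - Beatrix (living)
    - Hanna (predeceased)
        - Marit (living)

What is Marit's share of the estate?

Marit receives $87,000.

The entire $174,000 passes to the siblings and their issue.
That amount ($174,000) is divided into 2 shares of $87,000: Beatrix takes $87,000; Hanna's $87,000 share passes to Hanna's issue.
Hanna's share ($87,000) passes entirely to Marit.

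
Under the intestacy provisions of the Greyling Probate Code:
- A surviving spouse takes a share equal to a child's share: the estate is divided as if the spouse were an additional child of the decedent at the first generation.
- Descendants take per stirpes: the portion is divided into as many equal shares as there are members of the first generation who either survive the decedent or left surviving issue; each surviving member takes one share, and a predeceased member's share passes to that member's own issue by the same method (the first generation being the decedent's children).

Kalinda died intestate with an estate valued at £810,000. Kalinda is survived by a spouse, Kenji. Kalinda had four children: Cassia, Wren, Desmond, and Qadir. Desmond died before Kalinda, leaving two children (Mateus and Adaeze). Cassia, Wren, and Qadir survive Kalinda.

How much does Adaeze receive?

Adaeze receives £81,000.

The spouse counts as an additional share at the children's level, so there are 5 primary shares of £162,000. Kenji takes one such share (£162,000).
The children's combined portion (£648,000) is divided into 4 shares of £162,000: Cassia, Wren, and Qadir each take £162,000; Desmond's £162,000 share passes to Desmond's issue.
Desmond's share (£162,000) is divided into 2 shares of £81,000: Mateus and Adaeze each take £81,000.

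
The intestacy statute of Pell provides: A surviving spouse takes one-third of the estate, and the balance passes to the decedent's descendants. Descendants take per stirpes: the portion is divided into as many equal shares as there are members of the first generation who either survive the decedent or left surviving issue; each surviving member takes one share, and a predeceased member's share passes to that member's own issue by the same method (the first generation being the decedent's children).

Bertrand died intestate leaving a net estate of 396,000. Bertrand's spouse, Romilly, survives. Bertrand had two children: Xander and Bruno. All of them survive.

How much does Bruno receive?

Bruno receives 132,000.

Romilly takes one-third of 396,000 = 132,000. The remaining 264,000 passes to the descendants.
The descendants' portion (264,000) is divided into 2 shares of 132,000: Xander and Bruno each take 132,000.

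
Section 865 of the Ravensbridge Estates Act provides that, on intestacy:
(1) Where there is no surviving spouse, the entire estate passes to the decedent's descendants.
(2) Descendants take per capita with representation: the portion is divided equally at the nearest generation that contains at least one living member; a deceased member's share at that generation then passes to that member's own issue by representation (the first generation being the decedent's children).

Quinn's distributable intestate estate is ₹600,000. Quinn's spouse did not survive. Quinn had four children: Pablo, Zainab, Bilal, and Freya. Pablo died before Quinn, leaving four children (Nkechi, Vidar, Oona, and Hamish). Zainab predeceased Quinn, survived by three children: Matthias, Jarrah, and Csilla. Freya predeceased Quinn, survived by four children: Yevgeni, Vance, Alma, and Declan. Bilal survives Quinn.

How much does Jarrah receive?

Jarrah receives ₹50,000.

The entire ₹600,000 passes to the descendants.
That amount (₹600,000) is divided into 4 shares of ₹150,000: Bilal takes ₹150,000; Pablo's ₹150,000 share passes to Pablo's issue; Zainab's ₹150,000 share passes to Zainab's issue; Freya's ₹150,000 share passes to Freya's issue.
Pablo's share (₹150,000) is divided into 4 shares of ₹37,500: Nkechi, Vidar, Oona, and Hamish each take ₹37,500.
Zainab's share (₹150,000) is divided into 3 shares of ₹50,000: Matthias, Jarrah, and Csilla each take ₹50,000.
Freya's share (₹150,000) is divided into 4 shares of ₹37,500: Yevgeni, Vance, Alma, and Declan each take ₹37,500.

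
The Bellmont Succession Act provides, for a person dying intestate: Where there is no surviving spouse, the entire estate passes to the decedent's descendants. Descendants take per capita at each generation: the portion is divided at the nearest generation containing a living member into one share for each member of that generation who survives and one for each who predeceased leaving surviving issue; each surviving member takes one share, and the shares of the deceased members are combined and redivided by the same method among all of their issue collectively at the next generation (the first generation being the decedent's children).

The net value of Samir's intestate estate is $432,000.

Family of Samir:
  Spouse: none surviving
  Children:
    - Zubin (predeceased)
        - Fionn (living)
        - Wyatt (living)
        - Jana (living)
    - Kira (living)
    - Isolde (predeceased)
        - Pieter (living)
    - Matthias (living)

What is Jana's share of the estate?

The entire $432,000 passes to the descendants.
That amount ($432,000) is divided at the children's generation into 4 shares of $108,000. Kira and Matthias each take $108,000. The 2 shares of the deceased (Zubin and Isolde) are combined into a pool of $216,000.
That pool ($216,000) is divided at the grandchildren's generation equally among Fionn, Wyatt, Jana, and Pieter: $54,000 each.

Jana receives $54,000.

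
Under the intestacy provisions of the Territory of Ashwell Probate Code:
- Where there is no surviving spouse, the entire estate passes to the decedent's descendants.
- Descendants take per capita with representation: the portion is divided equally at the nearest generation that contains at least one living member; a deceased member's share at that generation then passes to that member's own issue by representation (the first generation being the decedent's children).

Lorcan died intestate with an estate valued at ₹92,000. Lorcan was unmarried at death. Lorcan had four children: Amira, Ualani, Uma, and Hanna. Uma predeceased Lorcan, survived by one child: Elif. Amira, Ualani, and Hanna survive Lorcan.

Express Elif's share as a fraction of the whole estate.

Elif receives 1/4 of the estate.

The entire ₹92,000 passes to the descendants.
That amount (₹92,000) is divided into 4 shares of ₹23,000: Amira, Ualani, and Hanna each take ₹23,000; Uma's ₹23,000 share passes to Uma's issue.
Uma's share (₹23,000) passes entirely to Elif.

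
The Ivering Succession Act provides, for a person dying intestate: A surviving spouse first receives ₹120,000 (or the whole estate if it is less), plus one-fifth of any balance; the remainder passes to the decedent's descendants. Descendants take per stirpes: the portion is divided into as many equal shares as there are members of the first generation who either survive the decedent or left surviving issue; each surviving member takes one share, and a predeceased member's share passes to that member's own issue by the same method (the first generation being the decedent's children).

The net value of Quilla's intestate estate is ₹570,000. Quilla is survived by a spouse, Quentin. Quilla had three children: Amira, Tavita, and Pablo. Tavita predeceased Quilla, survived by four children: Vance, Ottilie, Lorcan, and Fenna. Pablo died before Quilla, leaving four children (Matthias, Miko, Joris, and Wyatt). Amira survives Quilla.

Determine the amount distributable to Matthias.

Quentin first takes ₹120,000, leaving a balance of ₹450,000. Quentin then takes one-fifth of the balance (₹90,000), for a total of ₹210,000. The remaining ₹360,000 passes to the descendants.
The descendants' portion (₹360,000) is divided into 3 shares of ₹120,000: Amira takes ₹120,000; Tavita's ₹120,000 share passes to Tavita's issue; Pablo's ₹120,000 share passes to Pablo's issue.
Tavita's share (₹120,000) is divided into 4 shares of ₹30,000: Vance, Ottilie, Lorcan, and Fenna each take ₹30,000.
Pablo's share (₹120,000) is divided into 4 shares of ₹30,000: Matthias, Miko, Joris, and Wyatt each take ₹30,000.

Matthias receives ₹30,000.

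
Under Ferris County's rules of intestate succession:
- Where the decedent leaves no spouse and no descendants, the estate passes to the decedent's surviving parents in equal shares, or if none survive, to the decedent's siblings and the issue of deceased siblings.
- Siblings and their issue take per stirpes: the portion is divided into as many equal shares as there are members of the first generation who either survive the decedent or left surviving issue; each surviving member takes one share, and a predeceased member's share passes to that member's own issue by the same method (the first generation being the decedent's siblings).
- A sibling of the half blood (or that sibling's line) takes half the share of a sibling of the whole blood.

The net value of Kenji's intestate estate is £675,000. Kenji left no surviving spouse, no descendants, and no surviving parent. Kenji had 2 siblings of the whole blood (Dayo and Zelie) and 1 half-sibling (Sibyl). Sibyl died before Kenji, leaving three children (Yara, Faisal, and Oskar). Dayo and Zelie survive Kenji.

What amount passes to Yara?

The entire £675,000 passes to the siblings and their issue.
Counting each half-blood sibling's line as half a unit, there are 5/2 units in £675,000, so one unit is £270,000. Whole-blood lines (Dayo and Zelie) take £270,000 each; half-blood lines (Sibyl) take £135,000 each.
Sibyl's share (£135,000) is divided into 3 shares of £45,000: Yara, Faisal, and Oskar each take £45,000.

Yara receives £45,000.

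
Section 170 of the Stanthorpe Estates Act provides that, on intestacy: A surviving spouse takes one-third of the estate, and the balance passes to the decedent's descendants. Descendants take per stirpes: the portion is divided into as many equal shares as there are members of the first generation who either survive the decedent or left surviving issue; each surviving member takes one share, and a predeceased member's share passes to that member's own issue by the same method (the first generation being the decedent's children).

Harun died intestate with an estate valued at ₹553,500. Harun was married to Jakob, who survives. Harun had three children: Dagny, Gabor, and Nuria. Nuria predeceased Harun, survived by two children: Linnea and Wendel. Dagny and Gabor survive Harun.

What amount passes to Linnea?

Jakob takes one-third of ₹553,500 = ₹184,500. The remaining ₹369,000 passes to the descendants.
The descendants' portion (₹369,000) is divided into 3 shares of ₹123,000: Dagny and Gabor each take ₹123,000; Nuria's ₹123,000 share passes to Nuria's issue.
Nuria's share (₹123,000) is divided into 2 shares of ₹61,500: Linnea and Wendel each take ₹61,500.

Linnea receives ₹61,500.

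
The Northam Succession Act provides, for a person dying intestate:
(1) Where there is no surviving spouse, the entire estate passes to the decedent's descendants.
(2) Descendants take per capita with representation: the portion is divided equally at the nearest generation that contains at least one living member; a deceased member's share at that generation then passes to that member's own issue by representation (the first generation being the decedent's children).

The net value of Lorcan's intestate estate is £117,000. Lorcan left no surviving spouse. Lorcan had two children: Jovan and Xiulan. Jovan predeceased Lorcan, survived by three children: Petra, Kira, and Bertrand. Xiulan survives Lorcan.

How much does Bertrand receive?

The entire £117,000 passes to the descendants.
That amount (£117,000) is divided into 2 shares of £58,500: Xiulan takes £58,500; Jovan's £58,500 share passes to Jovan's issue.
Jovan's share (£58,500) is divided into 3 shares of £19,500: Petra, Kira, and Bertrand each take £19,500.

Bertrand receives £19,500.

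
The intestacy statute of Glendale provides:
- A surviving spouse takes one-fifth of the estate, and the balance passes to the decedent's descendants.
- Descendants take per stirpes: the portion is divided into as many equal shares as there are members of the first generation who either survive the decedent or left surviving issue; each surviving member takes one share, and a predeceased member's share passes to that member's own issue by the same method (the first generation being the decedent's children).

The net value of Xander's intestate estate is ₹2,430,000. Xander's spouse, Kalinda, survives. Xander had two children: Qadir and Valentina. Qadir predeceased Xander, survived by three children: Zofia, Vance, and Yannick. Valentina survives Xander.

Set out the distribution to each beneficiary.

Kalinda: ₹486,000; Zofia: ₹324,000; Vance: ₹324,000; Yannick: ₹324,000; Valentina: ₹972,000

Kalinda takes one-fifth of ₹2,430,000 = ₹486,000. The remaining ₹1,944,000 passes to the descendants.
The descendants' portion (₹1,944,000) is divided into 2 shares of ₹972,000: Valentina takes ₹972,000; Qadir's ₹972,000 share passes to Qadir's issue.
Qadir's share (₹972,000) is divided into 3 shares of ₹324,000: Zofia, Vance, and Yannick each take ₹324,000.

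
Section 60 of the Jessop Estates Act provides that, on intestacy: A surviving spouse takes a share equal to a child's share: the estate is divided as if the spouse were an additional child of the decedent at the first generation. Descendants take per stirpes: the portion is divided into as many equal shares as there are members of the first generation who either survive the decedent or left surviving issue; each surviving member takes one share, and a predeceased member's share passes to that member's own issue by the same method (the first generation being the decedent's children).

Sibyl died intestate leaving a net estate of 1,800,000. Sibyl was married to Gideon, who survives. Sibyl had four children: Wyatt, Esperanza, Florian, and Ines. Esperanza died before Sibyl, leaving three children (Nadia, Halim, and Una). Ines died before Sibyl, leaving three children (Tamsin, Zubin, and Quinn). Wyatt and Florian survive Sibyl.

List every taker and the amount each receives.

The spouse counts as an additional share at the children's level, so there are 5 primary shares of 360,000. Gideon takes one such share (360,000).
The children's combined portion (1,440,000) is divided into 4 shares of 360,000: Wyatt and Florian each take 360,000; Esperanza's 360,000 share passes to Esperanza's issue; Ines's 360,000 share passes to Ines's issue.
Esperanza's share (360,000) is divided into 3 shares of 120,000: Nadia, Halim, and Una each take 120,000.
Ines's share (360,000) is divided into 3 shares of 120,000: Tamsin, Zubin, and Quinn each take 120,000.

Gideon: 360,000; Wyatt: 360,000; Nadia: 120,000; Halim: 120,000; Una: 120,000; Florian: 360,000; Tamsin: 120,000; Zubin: 120,000; Quinn: 120,000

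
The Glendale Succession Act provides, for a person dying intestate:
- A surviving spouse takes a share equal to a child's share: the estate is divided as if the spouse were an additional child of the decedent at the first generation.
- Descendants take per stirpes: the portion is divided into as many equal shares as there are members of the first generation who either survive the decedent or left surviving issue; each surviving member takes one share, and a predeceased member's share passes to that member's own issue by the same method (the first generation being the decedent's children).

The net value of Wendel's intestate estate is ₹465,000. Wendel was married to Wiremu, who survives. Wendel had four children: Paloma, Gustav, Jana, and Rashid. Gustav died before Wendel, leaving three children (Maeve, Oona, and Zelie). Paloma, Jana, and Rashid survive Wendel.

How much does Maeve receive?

Maeve receives ₹31,000.

The spouse counts as an additional share at the children's level, so there are 5 primary shares of ₹93,000. Wiremu takes one such share (₹93,000).
The children's combined portion (₹372,000) is divided into 4 shares of ₹93,000: Paloma, Jana, and Rashid each take ₹93,000; Gustav's ₹93,000 share passes to Gustav's issue.
Gustav's share (₹93,000) is divided into 3 shares of ₹31,000: Maeve, Oona, and Zelie each take ₹31,000.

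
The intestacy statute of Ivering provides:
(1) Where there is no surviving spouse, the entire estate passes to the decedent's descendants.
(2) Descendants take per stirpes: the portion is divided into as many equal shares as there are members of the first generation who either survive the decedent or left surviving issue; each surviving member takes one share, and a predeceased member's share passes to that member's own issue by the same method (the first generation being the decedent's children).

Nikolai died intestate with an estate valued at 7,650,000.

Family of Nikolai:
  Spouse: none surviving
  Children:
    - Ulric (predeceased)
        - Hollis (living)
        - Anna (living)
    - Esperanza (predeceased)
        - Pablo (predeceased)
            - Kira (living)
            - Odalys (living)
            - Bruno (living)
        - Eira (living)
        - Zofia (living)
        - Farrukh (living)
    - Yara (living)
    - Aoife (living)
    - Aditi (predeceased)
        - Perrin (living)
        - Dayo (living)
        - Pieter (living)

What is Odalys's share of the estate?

Odalys receives 127,500.

The entire 7,650,000 passes to the descendants.
That amount (7,650,000) is divided into 5 shares of 1,530,000: Yara and Aoife each take 1,530,000; Ulric's 1,530,000 share passes to Ulric's issue; Esperanza's 1,530,000 share passes to Esperanza's issue; Aditi's 1,530,000 share passes to Aditi's issue.
Ulric's share (1,530,000) is divided into 2 shares of 765,000: Hollis and Anna each take 765,000.
Esperanza's share (1,530,000) is divided into 4 shares of 382,500: Eira, Zofia, and Farrukh each take 382,500; Pablo's 382,500 share passes to Pablo's issue.
Pablo's share (382,500) is divided into 3 shares of 127,500: Kira, Odalys, and Bruno each take 127,500.
Aditi's share (1,530,000) is divided into 3 shares of 510,000: Perrin, Dayo, and Pieter each take 510,000.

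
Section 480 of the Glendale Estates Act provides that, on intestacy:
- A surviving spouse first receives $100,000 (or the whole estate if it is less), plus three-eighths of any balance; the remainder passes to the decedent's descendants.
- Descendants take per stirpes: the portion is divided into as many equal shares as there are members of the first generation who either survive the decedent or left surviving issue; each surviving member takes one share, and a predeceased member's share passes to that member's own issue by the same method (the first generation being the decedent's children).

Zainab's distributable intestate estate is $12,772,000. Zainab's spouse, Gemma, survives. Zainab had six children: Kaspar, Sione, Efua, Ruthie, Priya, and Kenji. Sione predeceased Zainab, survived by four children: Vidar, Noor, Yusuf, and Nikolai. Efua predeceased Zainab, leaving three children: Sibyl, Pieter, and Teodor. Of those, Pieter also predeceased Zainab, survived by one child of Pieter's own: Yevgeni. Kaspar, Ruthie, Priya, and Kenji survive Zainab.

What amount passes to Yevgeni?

Gemma first takes $100,000, leaving a balance of $12,672,000. Gemma then takes three-eighths of the balance ($4,752,000), for a total of $4,852,000. The remaining $7,920,000 passes to the descendants.
The descendants' portion ($7,920,000) is divided into 6 shares of $1,320,000: Kaspar, Ruthie, Priya, and Kenji each take $1,320,000; Sione's $1,320,000 share passes to Sione's issue; Efua's $1,320,000 share passes to Efua's issue.
Sione's share ($1,320,000) is divided into 4 shares of $330,000: Vidar, Noor, Yusuf, and Nikolai each take $330,000.
Efua's share ($1,320,000) is divided into 3 shares of $440,000: Sibyl and Teodor each take $440,000; Pieter's $440,000 share passes to Pieter's issue.
Pieter's share ($440,000) passes entirely to Yevgeni.

Yevgeni receives $440,000.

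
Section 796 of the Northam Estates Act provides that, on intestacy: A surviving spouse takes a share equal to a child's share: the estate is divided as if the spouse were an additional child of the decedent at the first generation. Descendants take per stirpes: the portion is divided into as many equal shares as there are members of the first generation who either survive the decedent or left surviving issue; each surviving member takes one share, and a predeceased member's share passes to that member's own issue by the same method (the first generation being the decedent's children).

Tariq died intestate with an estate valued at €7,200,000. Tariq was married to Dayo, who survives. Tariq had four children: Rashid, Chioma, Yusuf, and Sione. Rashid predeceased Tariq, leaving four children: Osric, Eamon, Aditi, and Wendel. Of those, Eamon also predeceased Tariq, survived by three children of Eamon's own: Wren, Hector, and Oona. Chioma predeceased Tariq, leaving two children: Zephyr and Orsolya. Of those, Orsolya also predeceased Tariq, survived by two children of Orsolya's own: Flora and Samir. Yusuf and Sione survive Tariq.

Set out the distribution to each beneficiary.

The spouse counts as an additional share at the children's level, so there are 5 primary shares of €1,440,000. Dayo takes one such share (€1,440,000).
The children's combined portion (€5,760,000) is divided into 4 shares of €1,440,000: Yusuf and Sione each take €1,440,000; Rashid's €1,440,000 share passes to Rashid's issue; Chioma's €1,440,000 share passes to Chioma's issue.
Rashid's share (€1,440,000) is divided into 4 shares of €360,000: Osric, Aditi, and Wendel each take €360,000; Eamon's €360,000 share passes to Eamon's issue.
Eamon's share (€360,000) is divided into 3 shares of €120,000: Wren, Hector, and Oona each take €120,000.
Chioma's share (€1,440,000) is divided into 2 shares of €720,000: Zephyr takes €720,000; Orsolya's €720,000 share passes to Orsolya's issue.
Orsolya's share (€720,000) is divided into 2 shares of €360,000: Flora and Samir each take €360,000.

Dayo: €1,440,000; Osric: €360,000; Wren: €120,000; Hector: €120,000; Oona: €120,000; Aditi: €360,000; Wendel: €360,000; Zephyr: €720,000; Flora: €360,000; Samir: €360,000; Yusuf: €1,440,000; Sione: €1,440,000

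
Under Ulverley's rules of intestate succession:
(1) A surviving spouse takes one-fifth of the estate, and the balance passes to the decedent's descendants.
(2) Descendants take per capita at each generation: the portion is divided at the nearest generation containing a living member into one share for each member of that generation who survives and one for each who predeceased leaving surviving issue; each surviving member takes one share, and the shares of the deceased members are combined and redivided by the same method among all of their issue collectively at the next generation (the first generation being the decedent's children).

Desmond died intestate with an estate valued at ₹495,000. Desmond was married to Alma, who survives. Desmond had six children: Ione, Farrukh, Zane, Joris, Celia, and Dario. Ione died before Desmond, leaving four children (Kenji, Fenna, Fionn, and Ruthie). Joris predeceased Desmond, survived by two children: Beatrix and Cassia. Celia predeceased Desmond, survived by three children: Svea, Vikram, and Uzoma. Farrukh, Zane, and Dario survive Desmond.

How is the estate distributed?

Alma takes one-fifth of ₹495,000 = ₹99,000. The remaining ₹396,000 passes to the descendants.
The descendants' portion (₹396,000) is divided at the children's generation into 6 shares of ₹66,000. Farrukh, Zane, and Dario each take ₹66,000. The 3 shares of the deceased (Ione, Joris, and Celia) are combined into a pool of ₹198,000.
That pool (₹198,000) is divided at the grandchildren's generation equally among Kenji, Fenna, Fionn, Ruthie, Beatrix, Cassia, Svea, Vikram, and Uzoma: ₹22,000 each.

Alma: ₹99,000; Kenji: ₹22,000; Fenna: ₹22,000; Fionn: ₹22,000; Ruthie: ₹22,000; Farrukh: ₹66,000; Zane: ₹66,000; Beatrix: ₹22,000; Cassia: ₹22,000; Svea: ₹22,000; Vikram: ₹22,000; Uzoma: ₹22,000; Dario: ₹66,000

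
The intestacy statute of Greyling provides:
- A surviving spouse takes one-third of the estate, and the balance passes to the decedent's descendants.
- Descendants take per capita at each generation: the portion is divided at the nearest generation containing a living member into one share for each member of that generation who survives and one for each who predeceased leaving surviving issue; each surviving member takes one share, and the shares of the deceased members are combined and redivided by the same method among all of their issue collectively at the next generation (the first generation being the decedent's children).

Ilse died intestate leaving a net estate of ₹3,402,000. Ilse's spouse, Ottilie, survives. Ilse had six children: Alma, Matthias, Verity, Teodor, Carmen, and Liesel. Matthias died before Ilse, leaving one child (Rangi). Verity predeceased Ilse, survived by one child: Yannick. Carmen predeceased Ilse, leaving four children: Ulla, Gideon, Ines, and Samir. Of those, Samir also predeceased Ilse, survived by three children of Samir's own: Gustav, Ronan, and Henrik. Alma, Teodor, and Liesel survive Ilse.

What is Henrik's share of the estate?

Henrik receives ₹63,000.

Ottilie takes one-third of ₹3,402,000 = ₹1,134,000. The remaining ₹2,268,000 passes to the descendants.
The descendants' portion (₹2,268,000) is divided at the children's generation into 6 shares of ₹378,000. Alma, Teodor, and Liesel each take ₹378,000. The 3 shares of the deceased (Matthias, Verity, and Carmen) are combined into a pool of ₹1,134,000.
That pool (₹1,134,000) is divided at the grandchildren's generation into 6 shares of ₹189,000. Rangi, Yannick, Ulla, Gideon, and Ines each take ₹189,000. The remaining share for the deceased Samir (₹189,000) is carried to the next generation.
That pool (₹189,000) is divided at the great-grandchildren's generation equally among Gustav, Ronan, and Henrik: ₹63,000 each.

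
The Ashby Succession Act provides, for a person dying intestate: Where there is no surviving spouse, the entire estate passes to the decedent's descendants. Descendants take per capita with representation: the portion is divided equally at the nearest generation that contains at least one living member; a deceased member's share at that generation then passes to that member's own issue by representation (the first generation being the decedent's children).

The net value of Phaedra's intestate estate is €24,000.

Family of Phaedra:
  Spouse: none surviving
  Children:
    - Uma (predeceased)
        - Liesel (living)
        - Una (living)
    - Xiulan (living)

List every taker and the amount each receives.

Liesel: €6,000; Una: €6,000; Xiulan: €12,000

The entire €24,000 passes to the descendants.
That amount (€24,000) is divided into 2 shares of €12,000: Xiulan takes €12,000; Uma's €12,000 share passes to Uma's issue.
Uma's share (€12,000) is divided into 2 shares of €6,000: Liesel and Una each take €6,000.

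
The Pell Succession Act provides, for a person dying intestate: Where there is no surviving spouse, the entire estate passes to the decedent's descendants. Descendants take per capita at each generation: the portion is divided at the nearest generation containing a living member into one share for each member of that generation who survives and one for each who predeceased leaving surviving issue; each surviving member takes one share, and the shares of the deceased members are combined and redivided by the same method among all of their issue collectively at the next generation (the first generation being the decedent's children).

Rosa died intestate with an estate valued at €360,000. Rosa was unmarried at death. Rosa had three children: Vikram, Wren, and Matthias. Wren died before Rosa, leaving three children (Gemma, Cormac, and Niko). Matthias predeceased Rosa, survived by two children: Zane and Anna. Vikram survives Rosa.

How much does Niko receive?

Niko receives €48,000.

The entire €360,000 passes to the descendants.
That amount (€360,000) is divided at the children's generation into 3 shares of €120,000. Vikram takes €120,000. The 2 shares of the deceased (Wren and Matthias) are combined into a pool of €240,000.
That pool (€240,000) is divided at the grandchildren's generation equally among Gemma, Cormac, Niko, Zane, and Anna: €48,000 each.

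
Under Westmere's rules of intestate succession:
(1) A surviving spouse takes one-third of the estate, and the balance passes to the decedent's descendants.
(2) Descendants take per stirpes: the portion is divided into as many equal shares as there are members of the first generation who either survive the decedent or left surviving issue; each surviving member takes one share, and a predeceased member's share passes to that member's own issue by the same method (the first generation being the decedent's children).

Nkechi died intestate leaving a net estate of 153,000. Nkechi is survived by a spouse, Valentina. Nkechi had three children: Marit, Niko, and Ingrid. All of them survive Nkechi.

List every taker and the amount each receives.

Valentina takes one-third of 153,000 = 51,000. The remaining 102,000 passes to the descendants.
The descendants' portion (102,000) is divided into 3 shares of 34,000: Marit, Niko, and Ingrid each take 34,000.

Valentina: 51,000; Marit: 34,000; Niko: 34,000; Ingrid: 34,000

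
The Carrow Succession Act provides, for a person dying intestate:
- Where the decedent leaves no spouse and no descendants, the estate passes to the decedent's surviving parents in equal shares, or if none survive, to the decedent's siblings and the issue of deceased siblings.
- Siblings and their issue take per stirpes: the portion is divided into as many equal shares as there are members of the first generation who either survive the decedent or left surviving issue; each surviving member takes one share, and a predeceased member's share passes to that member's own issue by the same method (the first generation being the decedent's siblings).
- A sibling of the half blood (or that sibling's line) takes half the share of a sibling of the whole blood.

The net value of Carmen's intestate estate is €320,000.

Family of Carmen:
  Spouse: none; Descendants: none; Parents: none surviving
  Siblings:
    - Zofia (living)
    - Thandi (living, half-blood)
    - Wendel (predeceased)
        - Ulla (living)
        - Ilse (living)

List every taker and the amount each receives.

The entire €320,000 passes to the siblings and their issue.
Counting each half-blood sibling's line as half a unit, there are 5/2 units in €320,000, so one unit is €128,000. Whole-blood lines (Zofia and Wendel) take €128,000 each; half-blood lines (Thandi) take €64,000 each.
Wendel's share (€128,000) is divided into 2 shares of €64,000: Ulla and Ilse each take €64,000.

Zofia: €128,000; Thandi: €64,000; Ulla: €64,000; Ilse: €64,000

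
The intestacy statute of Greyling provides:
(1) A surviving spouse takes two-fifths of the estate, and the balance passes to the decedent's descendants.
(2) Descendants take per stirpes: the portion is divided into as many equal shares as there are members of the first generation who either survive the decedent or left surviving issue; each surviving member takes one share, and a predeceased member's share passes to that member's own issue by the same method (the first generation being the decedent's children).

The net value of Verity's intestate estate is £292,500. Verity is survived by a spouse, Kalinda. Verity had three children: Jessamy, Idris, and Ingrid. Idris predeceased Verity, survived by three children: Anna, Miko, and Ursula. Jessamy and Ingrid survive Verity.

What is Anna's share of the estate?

Kalinda takes two-fifths of £292,500 = £117,000. The remaining £175,500 passes to the descendants.
The descendants' portion (£175,500) is divided into 3 shares of £58,500: Jessamy and Ingrid each take £58,500; Idris's £58,500 share passes to Idris's issue.
Idris's share (£58,500) is divided into 3 shares of £19,500: Anna, Miko, and Ursula each take £19,500.

Anna receives £19,500.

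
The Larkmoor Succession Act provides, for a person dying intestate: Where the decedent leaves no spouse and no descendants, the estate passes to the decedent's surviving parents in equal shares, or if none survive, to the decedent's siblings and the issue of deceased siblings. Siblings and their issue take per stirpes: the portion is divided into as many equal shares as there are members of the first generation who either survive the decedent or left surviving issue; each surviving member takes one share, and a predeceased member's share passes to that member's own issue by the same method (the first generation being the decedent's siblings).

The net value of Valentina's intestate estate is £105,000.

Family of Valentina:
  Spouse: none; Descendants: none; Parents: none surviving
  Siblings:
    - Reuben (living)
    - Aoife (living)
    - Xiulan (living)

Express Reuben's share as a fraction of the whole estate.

Reuben receives 1/3 of the estate.

The entire £105,000 passes to the siblings and their issue.
That amount (£105,000) is divided into 3 shares of £35,000: Reuben, Aoife, and Xiulan each take £35,000.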